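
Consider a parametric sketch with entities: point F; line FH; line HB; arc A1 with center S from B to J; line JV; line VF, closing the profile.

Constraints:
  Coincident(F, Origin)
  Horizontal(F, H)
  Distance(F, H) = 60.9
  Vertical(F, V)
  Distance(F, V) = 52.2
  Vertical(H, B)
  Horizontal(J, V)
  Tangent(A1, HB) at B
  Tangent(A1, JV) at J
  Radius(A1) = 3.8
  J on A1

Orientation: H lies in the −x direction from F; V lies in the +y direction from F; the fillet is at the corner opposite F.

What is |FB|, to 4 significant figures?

77.79

The virtual corner opposite F is at (-60.90, 52.20). Since A1 is tangent to HB there, SB ⟂ HB and A1 meets JV tangentially, so SJ is at right angles to JV, with radius 3.8, so the center S sits 3.8 in from both sides at S = (-57.10, 48.40). That places the tangent points at B = (-60.90, 48.40) on HB and J = (-57.10, 52.20) on JV. Then |FB| = |B − F| = 77.79.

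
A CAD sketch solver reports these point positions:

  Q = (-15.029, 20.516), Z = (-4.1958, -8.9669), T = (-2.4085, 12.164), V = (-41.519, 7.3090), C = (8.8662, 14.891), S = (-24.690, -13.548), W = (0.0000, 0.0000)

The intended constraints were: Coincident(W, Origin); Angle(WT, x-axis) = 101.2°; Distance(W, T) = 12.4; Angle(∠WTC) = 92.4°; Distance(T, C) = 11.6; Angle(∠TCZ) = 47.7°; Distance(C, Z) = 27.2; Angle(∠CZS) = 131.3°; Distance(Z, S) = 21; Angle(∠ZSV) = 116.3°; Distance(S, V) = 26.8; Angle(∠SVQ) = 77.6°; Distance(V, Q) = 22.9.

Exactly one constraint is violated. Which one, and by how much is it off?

Distance(V, Q) = 22.9 — off by 6.70.

W = (0.00, 0.00) ✓; WT at 101.2° ✓; |WT| = 12.40 ✓; ∠WTC = 92.40° ✓; |TC| = 11.60 ✓; ∠TCZ = 47.70° ✓; |CZ| = 27.20 ✓; ∠CZS = 131.3° ✓; |ZS| = 21.00 ✓; ∠ZSV = 116.3° ✓; |SV| = 26.80 ✓; ∠SVQ = 77.60° ✓; |VQ| = 29.60 ✗.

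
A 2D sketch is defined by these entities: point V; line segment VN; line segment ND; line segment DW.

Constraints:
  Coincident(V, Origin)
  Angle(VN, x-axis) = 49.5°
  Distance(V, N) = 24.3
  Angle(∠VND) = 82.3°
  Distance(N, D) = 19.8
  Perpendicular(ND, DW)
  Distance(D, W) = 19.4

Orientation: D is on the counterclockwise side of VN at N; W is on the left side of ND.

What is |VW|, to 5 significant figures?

17.194

V is at the origin; VN runs at 49.5° with length 24.3, so N = 24.3·(cos 49.5°, sin 49.5°) = (15.782, 18.478). ∠VND = 82.3°, so ND runs at 49.5° + (180° − 82.3°) = 147.20° from the x-axis; with |ND| = 19.8, D = N + 19.8·(cos 147.20°, sin 147.20°) = (-0.86163, 29.204). ND is perpendicular to DW; with |DW| = 19.4 on the left of ND, W = D + 19.4·(-0.54171, -0.84057) = (-11.371, 12.897). Then |VW| = |W − V| = 17.194.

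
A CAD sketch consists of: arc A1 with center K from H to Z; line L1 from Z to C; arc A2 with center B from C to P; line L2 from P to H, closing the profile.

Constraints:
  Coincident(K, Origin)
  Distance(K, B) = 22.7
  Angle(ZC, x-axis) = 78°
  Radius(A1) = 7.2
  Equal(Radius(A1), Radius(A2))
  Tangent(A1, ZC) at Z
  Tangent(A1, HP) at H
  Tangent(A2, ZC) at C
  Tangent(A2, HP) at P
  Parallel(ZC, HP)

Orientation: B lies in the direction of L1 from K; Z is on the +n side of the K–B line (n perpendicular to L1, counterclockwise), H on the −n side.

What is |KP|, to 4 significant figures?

23.81

The slot axis is L1's direction at 78.0°, so u = (cos 78.0°, sin 78.0°) = (0.2079, 0.9781) and n = (−sin 78.0°, cos 78.0°) = (-0.9781, 0.2079). K is at the origin and B lies 22.7 along u from K, so B = 22.7·u = (4.720, 22.20). Tangency of A1 to both parallel lines with radius 7.2 puts Z and H at K ± 7.2·n: Z = (-7.043, 1.497), H = (7.043, -1.497). Equal radii place C and P the same way about B: C = B + 7.2·n = (-2.323, 23.70), P = B − 7.2·n = (11.76, 20.71). Then |KP| = |P − K| = 23.81.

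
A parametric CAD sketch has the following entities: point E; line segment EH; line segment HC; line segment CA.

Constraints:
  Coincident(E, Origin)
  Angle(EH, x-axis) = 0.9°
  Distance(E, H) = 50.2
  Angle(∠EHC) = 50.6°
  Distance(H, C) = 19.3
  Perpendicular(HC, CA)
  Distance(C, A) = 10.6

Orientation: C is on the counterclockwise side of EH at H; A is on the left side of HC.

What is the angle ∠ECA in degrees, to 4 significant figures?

17.95°

∠EHC = 50.6°, so HC runs at 0.9° + (180° − 50.6°) = 130.3° from the x-axis; with |HC| = 19.3, C = H + 19.3·(cos 130.3°, sin 130.3°) = (37.71, 15.51). The perpendicularity gives CA at right angles to HC; with |CA| = 10.6 on the left of HC, A = C + 10.6·(-0.7627, -0.6468) = (29.63, 8.652). Then cos ∠ECA = CE·CA / (|CE||CA|), giving 17.95°.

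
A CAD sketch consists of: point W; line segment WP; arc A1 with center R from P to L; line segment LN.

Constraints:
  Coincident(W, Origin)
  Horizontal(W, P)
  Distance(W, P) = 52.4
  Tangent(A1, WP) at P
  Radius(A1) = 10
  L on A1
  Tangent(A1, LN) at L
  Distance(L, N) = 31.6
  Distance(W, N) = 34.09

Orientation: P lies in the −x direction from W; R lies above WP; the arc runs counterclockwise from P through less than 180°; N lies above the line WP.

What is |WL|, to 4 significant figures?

45.44

W is at the origin; WP is horizontal with |WP| = 52.4 and P on the −x side, so P = (-52.40, 0.000). Tangency of A1 to WP means the radius RP is perpendicular to WP, so R = P + (0, 10) = (-52.40, 10.00). Since RL ⟂ LN (tangency), |RN| = √(10.0² + 31.6²) = 33.14 regardless of where L sits on A1. So N lies on both circle(W, 34.09) and circle(R, 33.14); the above-WP intersection is N = (-22.95, 25.21). L is the foot of the tangent from N: L = (-45.34, 2.913).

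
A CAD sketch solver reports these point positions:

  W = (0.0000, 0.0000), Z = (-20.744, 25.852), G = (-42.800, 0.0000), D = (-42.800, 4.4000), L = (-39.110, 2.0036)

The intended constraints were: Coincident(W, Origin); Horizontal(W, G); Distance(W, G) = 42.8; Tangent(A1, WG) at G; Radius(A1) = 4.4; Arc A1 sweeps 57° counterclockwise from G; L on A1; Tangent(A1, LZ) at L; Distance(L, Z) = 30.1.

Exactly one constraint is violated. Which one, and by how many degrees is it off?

Tangent(A1, LZ) at L — off by 4.60°.

W = (0.00, 0.00) ✓; W.y = 0.00, G.y = 0.00 ✓; |WG| = 42.80 ✓; ∠(DG, GW) = 90.00° ✓; |DG| = 4.400 ✓; bearing(D→L) − bearing(D→G) = 57.00° ✓; |DL| = 4.400 ✓; ∠(DL, LZ) = 94.60° ✗; |LZ| = 30.10 ✓.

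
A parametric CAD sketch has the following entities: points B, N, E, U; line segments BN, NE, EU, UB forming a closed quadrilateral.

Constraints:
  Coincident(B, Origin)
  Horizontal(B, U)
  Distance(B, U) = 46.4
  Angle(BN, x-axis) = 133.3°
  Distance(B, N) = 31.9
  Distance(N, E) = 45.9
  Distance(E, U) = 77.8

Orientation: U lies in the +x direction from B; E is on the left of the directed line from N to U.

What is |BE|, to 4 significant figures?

63.09

Checks: |NE| = 45.90 ✓; |EU| = 77.80 ✓.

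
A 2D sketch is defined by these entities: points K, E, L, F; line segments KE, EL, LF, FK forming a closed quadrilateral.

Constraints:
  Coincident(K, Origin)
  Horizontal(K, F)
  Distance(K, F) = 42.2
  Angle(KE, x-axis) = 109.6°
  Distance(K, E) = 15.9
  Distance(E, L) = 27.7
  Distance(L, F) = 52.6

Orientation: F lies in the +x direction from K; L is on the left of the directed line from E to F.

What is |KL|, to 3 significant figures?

40.2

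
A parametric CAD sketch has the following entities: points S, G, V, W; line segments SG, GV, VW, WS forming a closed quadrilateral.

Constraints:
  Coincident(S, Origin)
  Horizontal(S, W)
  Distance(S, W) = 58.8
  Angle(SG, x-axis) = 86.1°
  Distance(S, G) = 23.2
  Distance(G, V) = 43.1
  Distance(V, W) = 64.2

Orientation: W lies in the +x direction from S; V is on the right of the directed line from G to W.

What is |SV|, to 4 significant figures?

19.91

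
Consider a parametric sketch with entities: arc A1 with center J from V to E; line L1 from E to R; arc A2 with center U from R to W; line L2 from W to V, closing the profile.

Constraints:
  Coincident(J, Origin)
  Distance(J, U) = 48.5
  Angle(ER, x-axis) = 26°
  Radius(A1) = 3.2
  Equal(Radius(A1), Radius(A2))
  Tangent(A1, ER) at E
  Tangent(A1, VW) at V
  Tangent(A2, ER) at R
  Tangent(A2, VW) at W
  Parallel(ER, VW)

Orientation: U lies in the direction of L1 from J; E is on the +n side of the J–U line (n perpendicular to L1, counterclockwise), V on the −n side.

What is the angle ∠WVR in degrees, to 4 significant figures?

7.517°

Tangency of A1 to both parallel lines with radius 3.2 puts E and V at J ± 3.2·n: E = (-1.403, 2.876), V = (1.403, -2.876). Equal radii place R and W the same way about U: R = U + 3.2·n = (42.19, 24.14), W = U − 3.2·n = (44.99, 18.38). Then cos ∠WVR = VW·VR / (|VW||VR|), giving 7.517°.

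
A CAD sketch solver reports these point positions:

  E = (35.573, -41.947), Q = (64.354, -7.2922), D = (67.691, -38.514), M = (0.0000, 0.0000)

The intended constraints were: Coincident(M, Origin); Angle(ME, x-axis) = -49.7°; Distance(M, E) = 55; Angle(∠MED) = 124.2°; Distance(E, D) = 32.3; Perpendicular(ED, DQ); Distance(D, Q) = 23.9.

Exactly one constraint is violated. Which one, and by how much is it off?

Distance(D, Q) = 23.9 — off by 7.50.

M = (0.00, 0.00) ✓; ME at -49.70° ✓; |ME| = 55.00 ✓; ∠MED = 124.2° ✓; |ED| = 32.30 ✓; ∠(ED, DQ) = 90.00° ✓; |DQ| = 31.40 ✗.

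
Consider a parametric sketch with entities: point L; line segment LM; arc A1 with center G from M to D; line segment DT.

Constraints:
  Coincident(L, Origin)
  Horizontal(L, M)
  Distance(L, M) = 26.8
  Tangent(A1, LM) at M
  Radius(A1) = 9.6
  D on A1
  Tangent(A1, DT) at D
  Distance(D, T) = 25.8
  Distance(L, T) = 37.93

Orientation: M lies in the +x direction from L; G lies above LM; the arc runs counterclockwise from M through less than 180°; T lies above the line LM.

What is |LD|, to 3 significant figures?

37.4

L is at the origin; L and M share the same y with |LM| = 26.8 and M on the +x side, so M = (26.8, 0.00). Since A1 is tangent to LM there, GM ⟂ LM, so G = M + (0, 9.6) = (26.8, 9.60). Since GD ⟂ DT (tangency), |GT| = √(9.6² + 25.8²) = 27.5 regardless of where D sits on A1. So T lies on both circle(L, 37.93) and circle(G, 27.5); the above-LM intersection is T = (15.4, 34.7). D is the foot of the tangent from T: D = (33.6, 16.4).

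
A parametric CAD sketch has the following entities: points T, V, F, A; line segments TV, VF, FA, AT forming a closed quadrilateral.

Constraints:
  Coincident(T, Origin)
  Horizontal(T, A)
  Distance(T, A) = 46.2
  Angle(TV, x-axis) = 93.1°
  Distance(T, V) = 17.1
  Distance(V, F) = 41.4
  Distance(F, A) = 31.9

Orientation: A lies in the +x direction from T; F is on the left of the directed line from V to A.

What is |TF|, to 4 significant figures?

49.04

Checks: |VF| = 41.40 ✓; |FA| = 31.90 ✓.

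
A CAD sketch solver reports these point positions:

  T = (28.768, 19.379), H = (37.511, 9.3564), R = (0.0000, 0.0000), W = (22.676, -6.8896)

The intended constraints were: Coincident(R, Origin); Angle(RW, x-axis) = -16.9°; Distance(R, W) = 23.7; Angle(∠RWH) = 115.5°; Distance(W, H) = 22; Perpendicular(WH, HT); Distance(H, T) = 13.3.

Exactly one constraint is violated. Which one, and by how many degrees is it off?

Perpendicular(WH, HT) — off by 6.50°.

R = (0.00, 0.00) ✓; RW at -16.90° ✓; |RW| = 23.70 ✓; ∠RWH = 115.5° ✓; |WH| = 22.00 ✓; ∠(WH, HT) = 83.50° ✗; |HT| = 13.30 ✓.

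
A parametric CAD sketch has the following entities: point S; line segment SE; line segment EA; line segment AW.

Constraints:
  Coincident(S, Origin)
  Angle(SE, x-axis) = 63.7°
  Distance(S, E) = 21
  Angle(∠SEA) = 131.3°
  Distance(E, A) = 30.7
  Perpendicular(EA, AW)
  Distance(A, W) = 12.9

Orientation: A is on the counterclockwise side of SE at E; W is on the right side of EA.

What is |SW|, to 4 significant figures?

52.99

S is at the origin; SE runs at 63.7° with length 21.0, so E = 21.0·(cos 63.7°, sin 63.7°) = (9.304, 18.83). ∠SEA = 131.3°, so EA runs at 63.7° + (180° − 131.3°) = 112.4° from the x-axis; with |EA| = 30.7, A = E + 30.7·(cos 112.4°, sin 112.4°) = (-2.394, 47.21). EA ⟂ AW; with |AW| = 12.9 on the right of EA, W = A + 12.9·(0.9245, 0.3811) = (9.532, 52.13). Then |SW| = |W − S| = 52.99.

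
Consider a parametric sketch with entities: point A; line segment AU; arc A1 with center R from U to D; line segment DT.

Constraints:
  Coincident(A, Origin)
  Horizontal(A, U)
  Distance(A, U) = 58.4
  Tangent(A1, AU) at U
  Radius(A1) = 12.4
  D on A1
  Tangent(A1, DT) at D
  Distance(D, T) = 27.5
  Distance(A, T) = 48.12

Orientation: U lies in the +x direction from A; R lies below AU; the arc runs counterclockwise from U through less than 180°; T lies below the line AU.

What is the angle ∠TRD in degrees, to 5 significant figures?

65.729°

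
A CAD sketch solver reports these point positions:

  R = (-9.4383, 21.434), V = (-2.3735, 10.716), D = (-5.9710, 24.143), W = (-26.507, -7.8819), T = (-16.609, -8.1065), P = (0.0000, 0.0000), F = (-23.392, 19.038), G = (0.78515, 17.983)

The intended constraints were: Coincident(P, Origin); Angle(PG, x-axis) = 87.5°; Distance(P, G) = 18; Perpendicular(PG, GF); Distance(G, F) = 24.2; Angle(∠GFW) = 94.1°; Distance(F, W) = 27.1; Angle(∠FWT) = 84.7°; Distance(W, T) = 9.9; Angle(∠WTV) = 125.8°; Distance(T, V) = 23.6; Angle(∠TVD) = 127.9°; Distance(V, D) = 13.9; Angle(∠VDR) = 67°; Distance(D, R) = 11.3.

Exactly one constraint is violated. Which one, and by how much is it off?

Distance(D, R) = 11.3 — off by 6.90.

P = (0.00, 0.00) ✓; PG at 87.50° ✓; |PG| = 18.00 ✓; ∠(PG, GF) = 90.00° ✓; |GF| = 24.20 ✓; ∠GFW = 94.10° ✓; |FW| = 27.10 ✓; ∠FWT = 84.70° ✓; |WT| = 9.901 ✓; ∠WTV = 125.8° ✓; |TV| = 23.60 ✓; ∠TVD = 127.9° ✓; |VD| = 13.90 ✓; ∠VDR = 67.00° ✓; |DR| = 4.400 ✗.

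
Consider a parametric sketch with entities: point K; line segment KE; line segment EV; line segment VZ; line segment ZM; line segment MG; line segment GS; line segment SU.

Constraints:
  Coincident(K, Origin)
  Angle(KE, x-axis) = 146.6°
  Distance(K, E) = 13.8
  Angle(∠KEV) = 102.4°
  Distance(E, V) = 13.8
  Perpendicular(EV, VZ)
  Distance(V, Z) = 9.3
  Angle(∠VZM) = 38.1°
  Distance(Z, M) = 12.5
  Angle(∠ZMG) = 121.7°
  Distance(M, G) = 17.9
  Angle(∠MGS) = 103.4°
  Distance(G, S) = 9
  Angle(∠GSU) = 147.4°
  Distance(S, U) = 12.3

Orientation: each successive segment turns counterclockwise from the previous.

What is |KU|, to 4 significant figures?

40.19

K is at the origin; KE runs at 146.6° with length 13.8, so E = (-11.52, 7.597). ∠KEV = 102.4° gives EV at -135.8° from the x-axis; with |EV| = 13.8, V = (-21.41, -2.024). The perpendicularity gives VZ at right angles to EV, so VZ runs at -45.80°; with |VZ| = 9.3, Z = (-14.93, -8.692). ∠VZM = 38.1° gives ZM at 96.10° from the x-axis; with |ZM| = 12.5, M = (-16.26, 3.738). ∠ZMG = 121.7° gives MG at 154.4° from the x-axis; with |MG| = 17.9, G = (-32.40, 11.47). ∠MGS = 103.4° gives GS at -129.0° from the x-axis; with |GS| = 9.0, S = (-38.07, 4.478). ∠GSU = 147.4° gives SU at -96.40° from the x-axis; with |SU| = 12.3, U = (-39.44, -7.746). Then |KU| = |U − K| = 40.19.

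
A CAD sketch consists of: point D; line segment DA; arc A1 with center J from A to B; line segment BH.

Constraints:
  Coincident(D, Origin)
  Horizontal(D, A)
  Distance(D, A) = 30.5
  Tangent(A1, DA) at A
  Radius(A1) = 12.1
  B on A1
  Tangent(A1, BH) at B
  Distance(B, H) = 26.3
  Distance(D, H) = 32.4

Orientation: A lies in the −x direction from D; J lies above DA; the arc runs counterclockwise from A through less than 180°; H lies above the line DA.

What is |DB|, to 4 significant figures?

20.73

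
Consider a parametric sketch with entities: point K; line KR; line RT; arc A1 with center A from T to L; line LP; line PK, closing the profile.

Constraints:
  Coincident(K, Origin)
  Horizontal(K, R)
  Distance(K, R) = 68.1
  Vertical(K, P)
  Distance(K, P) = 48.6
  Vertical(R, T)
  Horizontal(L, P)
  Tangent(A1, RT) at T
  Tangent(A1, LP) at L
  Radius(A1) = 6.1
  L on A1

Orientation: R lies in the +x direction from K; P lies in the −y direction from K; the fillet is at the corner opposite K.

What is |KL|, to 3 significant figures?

78.8

K is at the origin; KR is horizontal with |KR| = 68.1 and R on the +x side, so R = (68.1, 0.00). KP is vertical with |KP| = 48.6 and P on the −y side, so P = (0.00, -48.6). The virtual corner opposite K is at (68.1, -48.6). A1 meets RT tangentially, so AT is at right angles to RT and A1 meets LP tangentially, so AL is at right angles to LP, with radius 6.1, so the center A sits 6.1 in from both sides at A = (62.0, -42.5). That places the tangent points at T = (68.1, -42.5) on RT and L = (62.0, -48.6) on LP. Then |KL| = |L − K| = 78.8.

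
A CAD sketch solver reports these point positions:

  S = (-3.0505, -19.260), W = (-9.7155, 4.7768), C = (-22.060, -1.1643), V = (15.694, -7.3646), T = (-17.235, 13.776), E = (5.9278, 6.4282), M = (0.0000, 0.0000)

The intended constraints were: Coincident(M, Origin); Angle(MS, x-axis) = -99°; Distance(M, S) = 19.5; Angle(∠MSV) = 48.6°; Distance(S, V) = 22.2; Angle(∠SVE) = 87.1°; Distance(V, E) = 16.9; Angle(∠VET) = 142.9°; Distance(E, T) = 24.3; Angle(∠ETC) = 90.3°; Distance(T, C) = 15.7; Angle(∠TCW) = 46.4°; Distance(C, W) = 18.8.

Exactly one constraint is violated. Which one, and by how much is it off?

Distance(C, W) = 18.8 — off by 5.10.

M = (0.00, 0.00) ✓; MS at -99.00° ✓; |MS| = 19.50 ✓; ∠MSV = 48.60° ✓; |SV| = 22.20 ✓; ∠SVE = 87.10° ✓; |VE| = 16.90 ✓; ∠VET = 142.9° ✓; |ET| = 24.30 ✓; ∠ETC = 90.30° ✓; |TC| = 15.70 ✓; ∠TCW = 46.40° ✓; |CW| = 13.70 ✗.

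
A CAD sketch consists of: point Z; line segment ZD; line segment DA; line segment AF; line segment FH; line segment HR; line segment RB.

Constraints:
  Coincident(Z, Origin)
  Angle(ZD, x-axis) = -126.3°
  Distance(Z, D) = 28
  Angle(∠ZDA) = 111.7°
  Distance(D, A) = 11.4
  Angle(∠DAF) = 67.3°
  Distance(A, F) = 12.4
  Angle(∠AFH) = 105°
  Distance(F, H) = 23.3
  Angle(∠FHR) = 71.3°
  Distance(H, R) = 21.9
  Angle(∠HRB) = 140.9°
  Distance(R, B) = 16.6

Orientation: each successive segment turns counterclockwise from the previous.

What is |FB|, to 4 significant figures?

29.67

Z is at the origin; ZD runs at -126.3° with length 28.0, so D = (-16.58, -22.57). ∠ZDA = 111.7° gives DA at -58.00° from the x-axis; with |DA| = 11.4, A = (-10.54, -32.23). ∠DAF = 67.3° gives AF at 54.70° from the x-axis; with |AF| = 12.4, F = (-3.370, -22.11). ∠AFH = 105.0° gives FH at 129.7° from the x-axis; with |FH| = 23.3, H = (-18.25, -4.187). ∠FHR = 71.3° gives HR at -121.6° from the x-axis; with |HR| = 21.9, R = (-29.73, -22.84). ∠HRB = 140.9° gives RB at -82.50° from the x-axis; with |RB| = 16.6, B = (-27.56, -39.30). Then |FB| = |B − F| = 29.67.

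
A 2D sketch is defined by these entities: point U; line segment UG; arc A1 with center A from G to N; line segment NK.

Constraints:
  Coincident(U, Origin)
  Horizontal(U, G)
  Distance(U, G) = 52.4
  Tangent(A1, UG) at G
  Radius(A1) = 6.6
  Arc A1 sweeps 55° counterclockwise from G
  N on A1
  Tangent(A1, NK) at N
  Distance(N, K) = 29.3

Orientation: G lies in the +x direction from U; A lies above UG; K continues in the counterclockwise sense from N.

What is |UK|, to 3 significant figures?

79.3

On A1, G sits at bearing -90° from A; a 55° counterclockwise sweep puts N at bearing -35°, so N = A + 6.6·(cos -35°, sin -35°) = (57.8, 2.81). Tangency of A1 to NK means the radius AN is perpendicular to NK, so NK runs along (−sin -35°, cos -35°); with |NK| = 29.3, K = (74.6, 26.8). Then |UK| = |K − U| = 79.3.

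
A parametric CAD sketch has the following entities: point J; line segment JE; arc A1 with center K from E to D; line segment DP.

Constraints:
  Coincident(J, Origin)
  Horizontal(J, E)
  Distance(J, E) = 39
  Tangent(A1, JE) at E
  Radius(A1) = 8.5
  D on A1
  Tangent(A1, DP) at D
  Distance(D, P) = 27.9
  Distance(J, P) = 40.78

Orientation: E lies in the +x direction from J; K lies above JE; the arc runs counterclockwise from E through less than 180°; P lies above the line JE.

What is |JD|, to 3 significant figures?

47.0

J is at the origin; J and E share the same y with |JE| = 39.0 and E on the +x side, so E = (39.0, 0.00). The tangent condition forces KE to be normal to JE, so K = E + (0, 8.5) = (39.0, 8.50). Since KD ⟂ DP (tangency), |KP| = √(8.5² + 27.9²) = 29.2 regardless of where D sits on A1. So P lies on both circle(J, 40.78) and circle(K, 29.2); the above-JE intersection is P = (23.6, 33.3). D is the foot of the tangent from P: D = (44.6, 14.9).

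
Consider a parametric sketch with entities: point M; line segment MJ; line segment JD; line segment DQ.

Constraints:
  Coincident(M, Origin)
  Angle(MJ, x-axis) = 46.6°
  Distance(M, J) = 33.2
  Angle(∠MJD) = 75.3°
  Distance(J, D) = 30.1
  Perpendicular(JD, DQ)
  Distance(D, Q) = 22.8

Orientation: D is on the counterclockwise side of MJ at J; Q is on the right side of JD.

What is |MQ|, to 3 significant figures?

59.0

M is at the origin; MJ runs at 46.6° with length 33.2, so J = 33.2·(cos 46.6°, sin 46.6°) = (22.8, 24.1). ∠MJD = 75.3°, so JD runs at 46.6° + (180° − 75.3°) = 151° from the x-axis; with |JD| = 30.1, D = J + 30.1·(cos 151°, sin 151°) = (-3.59, 38.6). The perpendicularity gives DQ at right angles to JD; with |DQ| = 22.8 on the right of JD, Q = D + 22.8·(0.480, 0.877) = (7.36, 58.6). Then |MQ| = |Q − M| = 59.0.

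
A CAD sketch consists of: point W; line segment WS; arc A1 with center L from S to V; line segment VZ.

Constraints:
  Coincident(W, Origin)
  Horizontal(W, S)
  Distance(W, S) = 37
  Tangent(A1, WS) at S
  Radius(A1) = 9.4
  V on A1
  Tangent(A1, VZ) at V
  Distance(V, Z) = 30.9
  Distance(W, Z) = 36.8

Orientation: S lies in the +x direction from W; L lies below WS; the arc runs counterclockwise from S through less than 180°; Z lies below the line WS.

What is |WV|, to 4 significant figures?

28.99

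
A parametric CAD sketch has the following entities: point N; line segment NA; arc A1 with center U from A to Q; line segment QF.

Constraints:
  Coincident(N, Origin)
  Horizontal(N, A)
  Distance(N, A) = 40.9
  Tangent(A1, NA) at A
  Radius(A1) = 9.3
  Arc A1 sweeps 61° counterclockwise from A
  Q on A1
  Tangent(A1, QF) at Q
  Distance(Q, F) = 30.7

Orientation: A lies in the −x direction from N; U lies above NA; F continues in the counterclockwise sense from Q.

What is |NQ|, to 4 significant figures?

33.11

N is at the origin; N and A share the same y with |NA| = 40.9 and A on the −x side, so A = (-40.90, 0.000). Tangency of A1 to NA means the radius UA is perpendicular to NA, so U = A + (0, 9.3) = (-40.90, 9.300). On A1, A sits at bearing -90° from U; a 61° counterclockwise sweep puts Q at bearing -29°, so Q = U + 9.3·(cos -29°, sin -29°) = (-32.77, 4.791). Then |NQ| = |Q − N| = 33.11.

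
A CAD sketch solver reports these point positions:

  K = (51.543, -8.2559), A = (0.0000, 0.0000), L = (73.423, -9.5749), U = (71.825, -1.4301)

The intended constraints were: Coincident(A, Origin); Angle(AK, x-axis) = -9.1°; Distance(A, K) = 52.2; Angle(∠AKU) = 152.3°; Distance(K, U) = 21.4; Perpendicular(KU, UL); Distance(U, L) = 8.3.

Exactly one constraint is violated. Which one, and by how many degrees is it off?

Perpendicular(KU, UL) — off by 7.50°.

A = (0.00, 0.00) ✓; AK at -9.100° ✓; |AK| = 52.20 ✓; ∠AKU = 152.3° ✓; |KU| = 21.40 ✓; ∠(KU, UL) = 97.50° ✗; |UL| = 8.300 ✓.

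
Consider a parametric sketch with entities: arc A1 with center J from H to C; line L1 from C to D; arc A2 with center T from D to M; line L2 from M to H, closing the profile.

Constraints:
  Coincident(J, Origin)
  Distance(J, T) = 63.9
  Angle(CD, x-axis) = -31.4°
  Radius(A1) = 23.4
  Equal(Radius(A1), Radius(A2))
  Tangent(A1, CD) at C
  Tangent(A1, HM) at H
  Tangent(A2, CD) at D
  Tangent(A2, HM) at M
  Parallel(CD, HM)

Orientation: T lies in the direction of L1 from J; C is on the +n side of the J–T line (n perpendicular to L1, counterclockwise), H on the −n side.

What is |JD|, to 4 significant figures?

68.05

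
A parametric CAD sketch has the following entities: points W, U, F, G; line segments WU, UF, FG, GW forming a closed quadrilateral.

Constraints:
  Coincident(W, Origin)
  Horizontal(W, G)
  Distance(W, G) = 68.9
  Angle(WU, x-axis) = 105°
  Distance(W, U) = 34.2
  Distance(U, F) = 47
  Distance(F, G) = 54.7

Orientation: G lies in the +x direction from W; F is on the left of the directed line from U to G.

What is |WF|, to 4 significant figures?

57.56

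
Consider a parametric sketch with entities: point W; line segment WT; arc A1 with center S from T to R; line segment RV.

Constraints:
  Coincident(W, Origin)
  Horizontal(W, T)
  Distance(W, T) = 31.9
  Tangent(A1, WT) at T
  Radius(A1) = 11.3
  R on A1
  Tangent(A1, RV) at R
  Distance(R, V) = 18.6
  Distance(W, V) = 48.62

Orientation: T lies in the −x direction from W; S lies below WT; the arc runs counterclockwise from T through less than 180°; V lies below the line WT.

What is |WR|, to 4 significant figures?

45.14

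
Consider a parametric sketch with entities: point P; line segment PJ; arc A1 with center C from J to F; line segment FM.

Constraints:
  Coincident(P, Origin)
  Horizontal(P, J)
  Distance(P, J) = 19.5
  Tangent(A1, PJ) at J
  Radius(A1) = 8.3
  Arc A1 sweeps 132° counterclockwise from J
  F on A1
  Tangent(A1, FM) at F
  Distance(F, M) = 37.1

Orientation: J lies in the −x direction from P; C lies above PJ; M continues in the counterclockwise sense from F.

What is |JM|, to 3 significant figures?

45.4

P is at the origin; P and J share the same y with |PJ| = 19.5 and J on the −x side, so J = (-19.5, 0.00). Tangency of A1 to PJ means the radius CJ is perpendicular to PJ, so C = J + (0, 8.3) = (-19.5, 8.30). On A1, J sits at bearing -90° from C; a 132° counterclockwise sweep puts F at bearing 42°, so F = C + 8.3·(cos 42°, sin 42°) = (-13.3, 13.9). The tangent condition forces CF to be normal to FM, so FM runs along (−sin 42°, cos 42°); with |FM| = 37.1, M = (-38.2, 41.4). Then |JM| = |M − J| = 45.4.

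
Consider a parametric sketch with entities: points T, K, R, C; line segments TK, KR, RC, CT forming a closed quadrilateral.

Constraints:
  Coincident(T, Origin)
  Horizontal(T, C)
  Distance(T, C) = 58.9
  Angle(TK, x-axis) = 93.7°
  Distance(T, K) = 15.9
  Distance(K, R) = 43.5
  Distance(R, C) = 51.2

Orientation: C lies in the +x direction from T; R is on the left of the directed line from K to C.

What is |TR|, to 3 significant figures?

54.4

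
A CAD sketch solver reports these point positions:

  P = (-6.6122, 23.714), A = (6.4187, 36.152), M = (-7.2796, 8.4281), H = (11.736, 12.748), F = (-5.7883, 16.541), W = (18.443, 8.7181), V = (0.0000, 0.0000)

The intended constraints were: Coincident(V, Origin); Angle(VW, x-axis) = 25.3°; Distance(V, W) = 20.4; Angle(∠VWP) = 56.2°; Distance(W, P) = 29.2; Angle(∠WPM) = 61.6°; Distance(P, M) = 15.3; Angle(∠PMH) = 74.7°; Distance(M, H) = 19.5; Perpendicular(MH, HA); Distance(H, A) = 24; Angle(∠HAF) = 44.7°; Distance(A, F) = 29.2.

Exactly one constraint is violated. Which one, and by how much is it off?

Distance(A, F) = 29.2 — off by 6.10.

V = (0.00, 0.00) ✓; VW at 25.30° ✓; |VW| = 20.40 ✓; ∠VWP = 56.20° ✓; |WP| = 29.20 ✓; ∠WPM = 61.60° ✓; |PM| = 15.30 ✓; ∠PMH = 74.70° ✓; |MH| = 19.50 ✓; ∠(MH, HA) = 90.00° ✓; |HA| = 24.00 ✓; ∠HAF = 44.70° ✓; |AF| = 23.10 ✗.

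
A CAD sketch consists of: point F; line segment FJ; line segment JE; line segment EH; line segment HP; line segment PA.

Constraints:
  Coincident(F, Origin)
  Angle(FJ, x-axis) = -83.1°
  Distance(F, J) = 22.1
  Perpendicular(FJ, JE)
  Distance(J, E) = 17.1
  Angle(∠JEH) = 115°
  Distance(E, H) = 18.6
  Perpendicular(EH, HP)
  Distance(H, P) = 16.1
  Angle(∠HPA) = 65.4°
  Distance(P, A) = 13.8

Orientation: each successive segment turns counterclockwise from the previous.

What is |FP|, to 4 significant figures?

10.49

F is at the origin; FJ runs at -83.1° with length 22.1, so J = (2.655, -21.94). The perpendicularity gives JE at right angles to FJ, so JE runs at 6.900°; with |JE| = 17.1, E = (19.63, -19.89). ∠JEH = 115.0° gives EH at 71.90° from the x-axis; with |EH| = 18.6, H = (25.41, -2.206). EH is perpendicular to HP, so HP runs at 161.9°; with |HP| = 16.1, P = (10.11, 2.796). Then |FP| = |P − F| = 10.49.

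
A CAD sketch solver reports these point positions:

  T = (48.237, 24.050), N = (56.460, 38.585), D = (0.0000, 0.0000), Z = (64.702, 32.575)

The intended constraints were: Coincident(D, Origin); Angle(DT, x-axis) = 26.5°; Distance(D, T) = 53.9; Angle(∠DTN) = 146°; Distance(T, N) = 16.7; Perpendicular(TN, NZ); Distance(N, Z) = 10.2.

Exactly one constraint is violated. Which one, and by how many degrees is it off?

Perpendicular(TN, NZ) — off by 6.60°.

D = (0.00, 0.00) ✓; DT at 26.50° ✓; |DT| = 53.90 ✓; ∠DTN = 146.0° ✓; |TN| = 16.70 ✓; ∠(TN, NZ) = 96.60° ✗; |NZ| = 10.20 ✓.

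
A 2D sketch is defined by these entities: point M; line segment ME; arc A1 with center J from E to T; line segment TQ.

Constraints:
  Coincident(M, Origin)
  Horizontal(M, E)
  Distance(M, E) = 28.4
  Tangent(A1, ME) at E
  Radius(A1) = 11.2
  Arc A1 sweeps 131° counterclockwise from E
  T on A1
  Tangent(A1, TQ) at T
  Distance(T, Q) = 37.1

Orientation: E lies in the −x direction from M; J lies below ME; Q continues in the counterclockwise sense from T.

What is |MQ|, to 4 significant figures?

48.20

M is at the origin; ME is horizontal with |ME| = 28.4 and E on the −x side, so E = (-28.40, 0.000). Tangency of A1 to ME means the radius JE is perpendicular to ME, so J = E + (0, -11.2) = (-28.40, -11.20). On A1, E sits at bearing 90° from J; a 131° counterclockwise sweep puts T at bearing 221°, so T = J + 11.2·(cos 221°, sin 221°) = (-36.85, -18.55). Since A1 is tangent to TQ there, JT ⟂ TQ, so TQ runs along (−sin 221°, cos 221°); with |TQ| = 37.1, Q = (-12.51, -46.55). Then |MQ| = |Q − M| = 48.20.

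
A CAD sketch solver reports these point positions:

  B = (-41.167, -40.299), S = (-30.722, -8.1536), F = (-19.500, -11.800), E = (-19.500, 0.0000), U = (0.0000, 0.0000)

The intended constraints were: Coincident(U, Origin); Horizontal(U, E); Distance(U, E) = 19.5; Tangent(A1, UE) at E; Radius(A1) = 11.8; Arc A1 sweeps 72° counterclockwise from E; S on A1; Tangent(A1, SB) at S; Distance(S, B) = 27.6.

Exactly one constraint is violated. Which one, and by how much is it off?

Distance(S, B) = 27.6 — off by 6.20.

U = (0.00, 0.00) ✓; U.y = 0.00, E.y = 0.00 ✓; |UE| = 19.50 ✓; ∠(FE, EU) = 90.00° ✓; |FE| = 11.80 ✓; bearing(F→S) − bearing(F→E) = 72.00° ✓; |FS| = 11.80 ✓; ∠(FS, SB) = 90.00° ✓; |SB| = 33.80 ✗.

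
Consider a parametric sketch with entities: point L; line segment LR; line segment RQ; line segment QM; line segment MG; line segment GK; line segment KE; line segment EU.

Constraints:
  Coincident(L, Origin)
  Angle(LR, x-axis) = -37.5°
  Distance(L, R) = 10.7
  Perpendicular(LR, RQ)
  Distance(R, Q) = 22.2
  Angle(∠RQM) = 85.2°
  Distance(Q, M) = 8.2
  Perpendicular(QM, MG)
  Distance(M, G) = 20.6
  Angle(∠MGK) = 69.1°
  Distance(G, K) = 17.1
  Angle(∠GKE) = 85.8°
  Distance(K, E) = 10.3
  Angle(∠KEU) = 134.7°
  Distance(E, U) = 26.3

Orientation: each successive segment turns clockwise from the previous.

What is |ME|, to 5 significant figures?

12.706

∠MGK = 69.1° gives GK at -63.200° from the x-axis; with |GK| = 17.1, K = (10.483, -18.634). ∠GKE = 85.8° gives KE at -157.40° from the x-axis; with |KE| = 10.3, E = (0.97440, -22.593). Then |ME| = |E − M| = 12.706.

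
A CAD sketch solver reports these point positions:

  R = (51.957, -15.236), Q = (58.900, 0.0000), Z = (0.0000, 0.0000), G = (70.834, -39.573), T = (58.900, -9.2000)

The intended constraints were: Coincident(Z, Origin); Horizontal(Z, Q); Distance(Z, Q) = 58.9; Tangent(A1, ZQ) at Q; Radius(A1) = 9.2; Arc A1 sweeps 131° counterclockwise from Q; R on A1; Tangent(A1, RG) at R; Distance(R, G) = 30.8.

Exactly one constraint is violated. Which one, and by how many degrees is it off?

Tangent(A1, RG) at R — off by 3.20°.

Z = (0.00, 0.00) ✓; Z.y = 0.00, Q.y = 0.00 ✓; |ZQ| = 58.90 ✓; ∠(TQ, QZ) = 90.00° ✓; |TQ| = 9.200 ✓; bearing(T→R) − bearing(T→Q) = 131.0° ✓; |TR| = 9.200 ✓; ∠(TR, RG) = 93.20° ✗; |RG| = 30.80 ✓.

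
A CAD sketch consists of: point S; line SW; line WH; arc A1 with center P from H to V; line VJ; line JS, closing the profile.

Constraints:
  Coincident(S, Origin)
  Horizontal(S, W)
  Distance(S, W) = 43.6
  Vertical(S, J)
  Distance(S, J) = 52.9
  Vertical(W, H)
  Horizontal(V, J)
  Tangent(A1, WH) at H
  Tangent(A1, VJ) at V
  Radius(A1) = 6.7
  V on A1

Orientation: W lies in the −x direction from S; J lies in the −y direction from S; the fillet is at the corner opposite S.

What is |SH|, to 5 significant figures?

63.525

S is at the origin; SW is horizontal with |SW| = 43.6 and W on the −x side, so W = (-43.600, 0.0000). S and J share the same x with |SJ| = 52.9 and J on the −y side, so J = (0.0000, -52.900). The virtual corner opposite S is at (-43.600, -52.900). A1 meets WH tangentially, so PH is at right angles to WH and the tangent condition forces PV to be normal to VJ, with radius 6.7, so the center P sits 6.7 in from both sides at P = (-36.900, -46.200). That places the tangent points at H = (-43.600, -46.200) on WH and V = (-36.900, -52.900) on VJ. Then |SH| = |H − S| = 63.525.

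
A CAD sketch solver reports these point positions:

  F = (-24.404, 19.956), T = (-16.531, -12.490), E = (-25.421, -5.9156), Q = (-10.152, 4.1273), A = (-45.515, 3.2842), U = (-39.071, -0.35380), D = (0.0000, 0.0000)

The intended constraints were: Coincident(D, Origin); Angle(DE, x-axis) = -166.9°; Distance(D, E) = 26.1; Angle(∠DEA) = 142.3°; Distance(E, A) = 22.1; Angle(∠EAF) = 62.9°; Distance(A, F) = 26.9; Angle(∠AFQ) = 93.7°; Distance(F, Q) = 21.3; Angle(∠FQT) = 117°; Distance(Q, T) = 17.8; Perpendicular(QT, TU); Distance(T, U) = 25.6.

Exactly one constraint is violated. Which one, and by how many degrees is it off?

Perpendicular(QT, TU) — off by 7.30°.

D = (0.00, 0.00) ✓; DE at -166.9° ✓; |DE| = 26.10 ✓; ∠DEA = 142.3° ✓; |EA| = 22.10 ✓; ∠EAF = 62.90° ✓; |AF| = 26.90 ✓; ∠AFQ = 93.70° ✓; |FQ| = 21.30 ✓; ∠FQT = 117.0° ✓; |QT| = 17.80 ✓; ∠(QT, TU) = 97.30° ✗; |TU| = 25.60 ✓.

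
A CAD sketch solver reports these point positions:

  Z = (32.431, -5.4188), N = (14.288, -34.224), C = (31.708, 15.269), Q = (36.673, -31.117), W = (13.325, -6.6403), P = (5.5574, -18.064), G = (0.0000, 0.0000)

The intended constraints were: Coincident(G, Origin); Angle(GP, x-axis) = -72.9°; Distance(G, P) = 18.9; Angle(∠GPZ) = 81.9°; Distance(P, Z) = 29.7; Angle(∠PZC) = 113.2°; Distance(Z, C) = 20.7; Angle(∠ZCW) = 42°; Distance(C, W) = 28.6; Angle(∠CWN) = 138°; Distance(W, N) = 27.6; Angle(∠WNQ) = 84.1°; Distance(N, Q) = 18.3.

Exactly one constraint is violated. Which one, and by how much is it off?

Distance(N, Q) = 18.3 — off by 4.30.

G = (0.00, 0.00) ✓; GP at -72.90° ✓; |GP| = 18.90 ✓; ∠GPZ = 81.90° ✓; |PZ| = 29.70 ✓; ∠PZC = 113.2° ✓; |ZC| = 20.70 ✓; ∠ZCW = 42.00° ✓; |CW| = 28.60 ✓; ∠CWN = 138.0° ✓; |WN| = 27.60 ✓; ∠WNQ = 84.10° ✓; |NQ| = 22.60 ✗.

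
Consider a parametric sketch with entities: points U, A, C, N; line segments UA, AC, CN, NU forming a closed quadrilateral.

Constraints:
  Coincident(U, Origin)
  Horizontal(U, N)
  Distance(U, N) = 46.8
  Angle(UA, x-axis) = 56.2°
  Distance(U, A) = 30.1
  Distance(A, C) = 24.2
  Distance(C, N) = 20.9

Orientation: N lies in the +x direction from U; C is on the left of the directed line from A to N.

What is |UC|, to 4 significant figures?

45.03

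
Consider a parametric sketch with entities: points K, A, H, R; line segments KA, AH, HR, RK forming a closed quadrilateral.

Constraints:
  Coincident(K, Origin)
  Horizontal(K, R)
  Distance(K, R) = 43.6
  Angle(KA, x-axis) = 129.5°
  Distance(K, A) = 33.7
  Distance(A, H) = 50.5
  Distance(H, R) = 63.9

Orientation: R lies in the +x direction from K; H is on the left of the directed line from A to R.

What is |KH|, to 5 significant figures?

60.825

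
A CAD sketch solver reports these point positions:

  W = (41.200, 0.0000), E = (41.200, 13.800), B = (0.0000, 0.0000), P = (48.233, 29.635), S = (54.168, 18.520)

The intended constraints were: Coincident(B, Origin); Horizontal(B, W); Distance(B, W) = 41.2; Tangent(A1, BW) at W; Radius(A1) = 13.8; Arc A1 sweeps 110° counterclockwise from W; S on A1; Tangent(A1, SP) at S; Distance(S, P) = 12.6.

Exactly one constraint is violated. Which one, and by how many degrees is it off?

Tangent(A1, SP) at S — off by 8.10°.

B = (0.00, 0.00) ✓; B.y = 0.00, W.y = 0.00 ✓; |BW| = 41.20 ✓; ∠(EW, WB) = 90.00° ✓; |EW| = 13.80 ✓; bearing(E→S) − bearing(E→W) = 110.0° ✓; |ES| = 13.80 ✓; ∠(ES, SP) = 81.90° ✗; |SP| = 12.60 ✓.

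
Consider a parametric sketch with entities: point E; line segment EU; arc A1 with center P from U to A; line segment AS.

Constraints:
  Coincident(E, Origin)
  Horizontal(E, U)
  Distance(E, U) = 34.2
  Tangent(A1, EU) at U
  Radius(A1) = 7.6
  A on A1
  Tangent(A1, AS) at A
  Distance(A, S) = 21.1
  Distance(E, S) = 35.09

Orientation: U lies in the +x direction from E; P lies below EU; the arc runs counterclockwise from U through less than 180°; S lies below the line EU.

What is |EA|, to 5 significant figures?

27.437

Checks: ∠(PU, UE) = 90.00° ✓; |PU| = 7.600 ✓; |PA| = 7.600 ✓; ∠(PA, AS) = 90.00° ✓; |AS| = 21.10 ✓; |ES| = 35.09 ✓.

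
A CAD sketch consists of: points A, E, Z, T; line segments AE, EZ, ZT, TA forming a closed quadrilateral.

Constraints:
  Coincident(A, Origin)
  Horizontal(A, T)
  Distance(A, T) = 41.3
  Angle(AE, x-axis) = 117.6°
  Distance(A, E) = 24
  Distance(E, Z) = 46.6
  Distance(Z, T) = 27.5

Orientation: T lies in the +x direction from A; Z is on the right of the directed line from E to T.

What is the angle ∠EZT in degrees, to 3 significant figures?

96.1°

Checks: |EZ| = 46.60 ✓; |ZT| = 27.50 ✓.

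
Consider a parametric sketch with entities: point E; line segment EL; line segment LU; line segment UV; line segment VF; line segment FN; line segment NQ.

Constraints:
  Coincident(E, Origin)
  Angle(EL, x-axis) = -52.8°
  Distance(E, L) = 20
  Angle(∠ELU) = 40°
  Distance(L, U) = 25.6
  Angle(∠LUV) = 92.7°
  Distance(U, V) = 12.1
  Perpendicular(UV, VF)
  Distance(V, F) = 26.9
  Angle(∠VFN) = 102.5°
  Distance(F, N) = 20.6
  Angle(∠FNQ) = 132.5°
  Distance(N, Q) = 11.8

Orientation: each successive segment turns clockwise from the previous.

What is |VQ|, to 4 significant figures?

38.62

E is at the origin; EL runs at -52.8° with length 20.0, so L = (12.09, -15.93). ∠ELU = 40.0° gives LU at 167.2° from the x-axis; with |LU| = 25.6, U = (-12.87, -10.26). ∠LUV = 92.7° gives UV at 79.90° from the x-axis; with |UV| = 12.1, V = (-10.75, 1.654). The perpendicularity gives VF at right angles to UV, so VF runs at -10.10°; with |VF| = 26.9, F = (15.73, -3.064). ∠VFN = 102.5° gives FN at -87.60° from the x-axis; with |FN| = 20.6, N = (16.60, -23.65). ∠FNQ = 132.5° gives NQ at -135.1° from the x-axis; with |NQ| = 11.8, Q = (8.237, -31.98). Then |VQ| = |Q − V| = 38.62.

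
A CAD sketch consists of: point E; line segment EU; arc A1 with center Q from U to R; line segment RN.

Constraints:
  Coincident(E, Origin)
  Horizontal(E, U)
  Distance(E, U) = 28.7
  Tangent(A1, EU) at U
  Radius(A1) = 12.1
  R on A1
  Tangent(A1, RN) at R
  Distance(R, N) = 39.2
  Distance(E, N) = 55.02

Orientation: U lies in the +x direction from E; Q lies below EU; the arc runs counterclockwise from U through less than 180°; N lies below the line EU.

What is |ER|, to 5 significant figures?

20.895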